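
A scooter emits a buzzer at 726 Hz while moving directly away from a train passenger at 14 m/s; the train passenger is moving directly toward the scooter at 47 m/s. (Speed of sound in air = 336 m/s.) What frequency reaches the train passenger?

794 Hz

With source receding and observer approaching, f' = f · (v + v_o)/(v + v_s).
f' = 726 × (336 + 47)/(336 + 14) = 726 × 383/350 ≈ 794 Hz.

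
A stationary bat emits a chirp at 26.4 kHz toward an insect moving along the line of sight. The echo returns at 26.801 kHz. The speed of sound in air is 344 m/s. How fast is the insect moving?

2.59 m/s

Double Doppler shift off a moving reflector: f₂ = f₀ · (v + u)/(v − u) (u > 0 toward emitter).
Rearranging, u = v · (f₂ − f₀)/(f₂ + f₀) = 344 × 0.401/53.201 ≈ 2.59 m/s.
So the insect is moving at 2.59 m/s toward the emitter.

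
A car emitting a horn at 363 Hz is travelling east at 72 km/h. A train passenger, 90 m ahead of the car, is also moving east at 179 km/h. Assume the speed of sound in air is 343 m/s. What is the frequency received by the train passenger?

330 Hz

72 km/h = 20 m/s; 179 km/h = 49.72 m/s.
The train passenger is ahead, so the car is moving toward it while the train passenger is moving away from the car.
Both move, so f' = f · (v − v_o)/(v − v_s).
f' = 363 × (343 − 49.72)/(343 − 20) = 363 × 293.28/323 ≈ 330 Hz.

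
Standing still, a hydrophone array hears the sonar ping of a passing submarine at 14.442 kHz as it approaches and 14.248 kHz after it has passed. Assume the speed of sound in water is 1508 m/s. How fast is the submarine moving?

10.2 m/s

f₁/f₂ = (v + v_s)/(v − v_s), so v_s = v · (f₁ − f₂)/(f₁ + f₂).
v_s = 1508 × (14.442 − 14.248)/(14.442 + 14.248) = 1508 × 0.194/28.690 ≈ 10.2 m/s.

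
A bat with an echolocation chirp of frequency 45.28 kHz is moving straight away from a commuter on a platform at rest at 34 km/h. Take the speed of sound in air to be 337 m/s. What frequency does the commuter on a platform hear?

44.0 kHz

34 km/h = 9.444 m/s.
Only the source moves, away from the listener, so f' = f · v/(v + v_s).
f' = 45.28 × 337/(337 + 9.444) = 45.28 × 337/346.4 ≈ 44.0 kHz.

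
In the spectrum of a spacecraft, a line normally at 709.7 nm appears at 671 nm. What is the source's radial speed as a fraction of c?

λ'/λ₀ = 0.9455 < 1 (blueshift), so the source is approaching.
λ'/λ₀ = √((1 − β)/(1 + β)) for an approaching source ⇒ β = (1 − r²)/(1 + r²) with r = λ'/λ₀.
β = (1 − 0.8939)/(1 + 0.8939) ≈ 0.056.

0.056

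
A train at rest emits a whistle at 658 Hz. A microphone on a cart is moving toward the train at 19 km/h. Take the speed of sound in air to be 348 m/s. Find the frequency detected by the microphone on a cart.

19 km/h = 5.278 m/s.
Moving observer, stationary source: f' = f · (v + v_o)/v.
f' = 658 × (348 + 5.278)/348 = 658 × 353.28/348 ≈ 668 Hz.

668 Hz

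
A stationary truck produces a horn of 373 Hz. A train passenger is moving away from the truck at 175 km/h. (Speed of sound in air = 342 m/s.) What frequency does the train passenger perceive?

320 Hz

175 km/h = 48.61 m/s.
Moving observer, stationary source: f' = f · (v − v_o)/v.
f' = 373 × (342 − 48.61)/342 = 373 × 293.39/342 ≈ 320 Hz.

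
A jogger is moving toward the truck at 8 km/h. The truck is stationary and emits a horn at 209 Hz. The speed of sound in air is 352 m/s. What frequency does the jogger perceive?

8 km/h = 2.222 m/s.
Only the observer moves, toward the source, so f' = f · (v + v_o)/v.
f' = 209 × (352 + 2.222)/352 = 209 × 354.22/352 ≈ 210 Hz.

210 Hz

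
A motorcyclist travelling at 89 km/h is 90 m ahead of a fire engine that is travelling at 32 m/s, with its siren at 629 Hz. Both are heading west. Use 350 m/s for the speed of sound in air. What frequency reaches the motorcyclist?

89 km/h = 24.72 m/s.
The motorcyclist is ahead, so the fire engine is moving toward it while the motorcyclist is moving away from the fire engine.
With source approaching and observer receding, f' = f · (v − v_o)/(v − v_s).
f' = 629 × (350 − 24.72)/(350 − 32) = 629 × 325.28/318 ≈ 643 Hz.

643 Hz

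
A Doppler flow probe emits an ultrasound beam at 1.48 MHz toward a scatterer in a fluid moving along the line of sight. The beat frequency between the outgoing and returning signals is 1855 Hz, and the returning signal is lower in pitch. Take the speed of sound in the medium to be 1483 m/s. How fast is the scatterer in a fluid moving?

0.93 m/s

Double Doppler shift off a moving reflector: f₂ = f₀ · (v + u)/(v − u) (u > 0 toward emitter).
Returning signal is lower, so f₂ = f₀ − Δf = 1480000 − 1855 = 1478145 Hz.
Rearranging, u = v · (f₂ − f₀)/(f₂ + f₀) = 1483 × -1855/2958145 ≈ -0.93 m/s.
So the scatterer in a fluid is moving at 0.93 m/s away from the emitter.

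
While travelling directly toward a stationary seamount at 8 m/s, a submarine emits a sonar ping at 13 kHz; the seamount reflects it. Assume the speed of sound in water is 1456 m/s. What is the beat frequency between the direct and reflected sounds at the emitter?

The seamount receives the sound from a moving source: f₁ = f₀ · v/(v − v_e) = 13 × 1456/1448 ≈ 13.0718 kHz.
On the return leg the submarine is a moving observer: f₂ = f₁ · (v + v_e)/v = 13.0718 × 1464/1456 ≈ 13.1436 kHz.
Beat against the emitted tone (with f₀ = 13000 Hz): |f₂ − f₀| = 2v_e·f₀/(v − v_e) = 2 × 8 × 13000/1448 ≈ 144 Hz.

144 Hz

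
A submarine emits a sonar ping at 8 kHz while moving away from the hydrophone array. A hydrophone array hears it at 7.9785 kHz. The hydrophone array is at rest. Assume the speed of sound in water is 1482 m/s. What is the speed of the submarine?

f' = f · v/(v + v_s) ⇒ v_s = v · |1 − f/f'|.
v_s = 1482 × |1 − 8/7.9785| = 1482 × 0.002695 ≈ 4.0 m/s.

4.0 m/s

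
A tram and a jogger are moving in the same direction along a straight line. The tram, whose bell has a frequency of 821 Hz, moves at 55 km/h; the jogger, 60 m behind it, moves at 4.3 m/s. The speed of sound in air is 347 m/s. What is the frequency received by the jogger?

55 km/h = 15.28 m/s.
The jogger is behind, so the tram is moving away from it while the jogger is moving toward the tram.
General Doppler shift: f' = f · (v + v_o)/(v + v_s).
f' = 821 × (347 + 4.3)/(347 + 15.28) = 821 × 351.3/362.28 ≈ 796 Hz.

796 Hz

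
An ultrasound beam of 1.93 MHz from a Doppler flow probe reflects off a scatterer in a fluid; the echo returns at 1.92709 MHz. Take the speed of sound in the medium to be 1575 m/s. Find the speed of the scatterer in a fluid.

Double Doppler shift off a moving reflector: f₂ = f₀ · (v + u)/(v − u) (u > 0 toward emitter).
Rearranging, u = v · (f₂ − f₀)/(f₂ + f₀) = 1575 × -0.00291/3.85709 ≈ -1.19 m/s.
So the scatterer in a fluid is moving at 1.19 m/s away from the emitter.

1.19 m/s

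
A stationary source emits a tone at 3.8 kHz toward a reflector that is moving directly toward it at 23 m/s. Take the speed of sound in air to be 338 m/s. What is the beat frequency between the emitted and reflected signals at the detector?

The reflector first receives the wave as a moving observer: f₁ = f₀ · (v + u)/v = 3.8 × (338 + 23)/338 ≈ 4.059 kHz.
On reflection it acts as a source moving toward the stationary detector: f₂ = f₁ · v/(v − u) = 4.059 × 338/315 ≈ 4.355 kHz.
Beat frequency (with f₀ = 3800 Hz): |f₂ − f₀| = 2u·f₀/(v − u) = 2 × 23 × 3800/315 ≈ 555 Hz.

555 Hz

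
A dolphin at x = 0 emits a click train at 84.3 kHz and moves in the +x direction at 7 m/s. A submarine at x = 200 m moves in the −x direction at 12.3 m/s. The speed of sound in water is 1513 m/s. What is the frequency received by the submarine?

85.4 kHz

The observer lies on the +x side, so the source is heading toward the observer and the observer is heading toward the source.
General Doppler shift: f' = f · (v + v_o)/(v − v_s).
f' = 84.3 × (1513 + 12.3)/(1513 − 7) = 84.3 × 1525.3/1506 ≈ 85.4 kHz.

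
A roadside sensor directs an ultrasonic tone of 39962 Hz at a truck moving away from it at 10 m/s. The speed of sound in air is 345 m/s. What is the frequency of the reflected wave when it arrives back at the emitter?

37711 Hz

At the truck (a moving observer), f₁ = f₀ · (v − u)/v = 39962 × 335/345 ≈ 38804 Hz.
The reflection then acts as a moving source: f₂ = f₁ · v/(v + u) ≈ 37711 Hz.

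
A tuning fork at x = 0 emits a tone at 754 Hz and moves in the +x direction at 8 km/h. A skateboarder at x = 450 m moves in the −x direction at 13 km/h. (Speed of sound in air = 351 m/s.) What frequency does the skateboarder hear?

8 km/h = 2.222 m/s; 13 km/h = 3.611 m/s.
The observer lies on the +x side, so the source is heading toward the observer and the observer is heading toward the source.
With source approaching and observer approaching, f' = f · (v + v_o)/(v − v_s).
f' = 754 × (351 + 3.611)/(351 − 2.222) = 754 × 354.61/348.78 ≈ 767 Hz.

767 Hz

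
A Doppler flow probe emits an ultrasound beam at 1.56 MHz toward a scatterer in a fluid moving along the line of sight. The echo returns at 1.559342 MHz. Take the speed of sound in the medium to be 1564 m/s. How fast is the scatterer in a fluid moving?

0.33 m/s

Double Doppler shift off a moving reflector: f₂ = f₀ · (v + u)/(v − u) (u > 0 toward emitter).
Rearranging, u = v · (f₂ − f₀)/(f₂ + f₀) = 1564 × -0.000658/3.119342 ≈ -0.33 m/s.
So the scatterer in a fluid is moving at 0.33 m/s away from the emitter.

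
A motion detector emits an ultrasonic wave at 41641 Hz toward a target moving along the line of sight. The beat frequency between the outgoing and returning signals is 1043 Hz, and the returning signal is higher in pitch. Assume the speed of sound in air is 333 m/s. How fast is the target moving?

4.1 m/s

Double Doppler shift off a moving reflector: f₂ = f₀ · (v + u)/(v − u) (u > 0 toward emitter).
Returning signal is higher, so f₂ = f₀ + Δf = 41641 + 1043 = 42684 Hz.
Rearranging, u = v · (f₂ − f₀)/(f₂ + f₀) = 333 × 1043/84325 ≈ 4.1 m/s.
So the target is moving at 4.1 m/s toward the emitter.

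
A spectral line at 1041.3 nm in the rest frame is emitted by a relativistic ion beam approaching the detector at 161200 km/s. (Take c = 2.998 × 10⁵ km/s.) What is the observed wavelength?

β = v/c = 161200/299800 = 0.5377.
Relativistic Doppler for wavelength: λ' = λ₀ · √((1 − β)/(1 + β)).
λ' = 1041.3 × √(0.4623/1.5377) = 1041.3 × 0.54832 ≈ 571.0 nm.

571.0 nm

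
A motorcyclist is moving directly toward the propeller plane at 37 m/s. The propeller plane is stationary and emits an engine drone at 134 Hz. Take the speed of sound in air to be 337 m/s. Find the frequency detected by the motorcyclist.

Moving observer, stationary source: f' = f · (v + v_o)/v.
f' = 134 × (337 + 37)/337 = 134 × 374/337 ≈ 149 Hz.

149 Hz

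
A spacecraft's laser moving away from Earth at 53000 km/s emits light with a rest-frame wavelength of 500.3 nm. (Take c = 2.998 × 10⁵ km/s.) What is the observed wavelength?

β = v/c = 53000/299800 = 0.1768.
Relativistic Doppler for wavelength: λ' = λ₀ · √((1 + β)/(1 − β)).
λ' = 500.3 × √(1.1768/0.8232) = 500.3 × 1.19562 ≈ 598.2 nm.

598.2 nm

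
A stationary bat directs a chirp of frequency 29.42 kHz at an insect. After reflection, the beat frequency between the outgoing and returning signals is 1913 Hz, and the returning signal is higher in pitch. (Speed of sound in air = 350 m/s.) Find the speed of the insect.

11.0 m/s

Double Doppler shift off a moving reflector: f₂ = f₀ · (v + u)/(v − u) (u > 0 toward emitter).
Returning signal is higher, so f₂ = f₀ + Δf = 29420 + 1913 = 31333 Hz.
Rearranging, u = v · (f₂ − f₀)/(f₂ + f₀) = 350 × 1913/60753 ≈ 11.0 m/s.
So the insect is moving at 11.0 m/s toward the emitter.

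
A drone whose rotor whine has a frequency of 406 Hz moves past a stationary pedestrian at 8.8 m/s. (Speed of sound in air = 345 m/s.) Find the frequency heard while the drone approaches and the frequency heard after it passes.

417 Hz approaching; 396 Hz receding

Approaching: f₁ = f · v/(v − v_s) = 406 × 345/336.2 ≈ 417 Hz.
Receding: f₂ = f · v/(v + v_s) = 406 × 345/353.8 ≈ 396 Hz.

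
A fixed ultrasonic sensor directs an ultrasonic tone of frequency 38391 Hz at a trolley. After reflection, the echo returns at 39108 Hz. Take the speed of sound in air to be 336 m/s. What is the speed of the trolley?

Double Doppler shift off a moving reflector: f₂ = f₀ · (v + u)/(v − u) (u > 0 toward emitter).
Rearranging, u = v · (f₂ − f₀)/(f₂ + f₀) = 336 × 717/77499 ≈ 3.1 m/s.
So the trolley is moving at 3.1 m/s toward the emitter.

3.1 m/s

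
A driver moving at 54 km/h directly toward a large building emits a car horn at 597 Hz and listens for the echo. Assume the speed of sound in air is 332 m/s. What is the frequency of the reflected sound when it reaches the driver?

54 km/h = 15 m/s.
The large building receives the sound from a moving source: f₁ = f₀ · v/(v − v_e) = 597 × 332/317 ≈ 625 Hz.
On the return leg the driver is a moving observer: f₂ = f₁ · (v + v_e)/v = 625 × 347/332 ≈ 653 Hz.
Equivalently f₂ = f₀ · (v + v_e)/(v − v_e).

653 Hz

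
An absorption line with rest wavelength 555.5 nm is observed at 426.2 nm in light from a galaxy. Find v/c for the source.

0.259

λ'/λ₀ = 0.7672 < 1 (blueshift), so the source is approaching.
λ'/λ₀ = √((1 − β)/(1 + β)) for an approaching source ⇒ β = (1 − r²)/(1 + r²) with r = λ'/λ₀.
β = (1 − 0.5887)/(1 + 0.5887) ≈ 0.259.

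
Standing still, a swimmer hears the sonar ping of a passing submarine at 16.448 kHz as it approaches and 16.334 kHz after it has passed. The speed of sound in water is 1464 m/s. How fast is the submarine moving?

f₁/f₂ = (v + v_s)/(v − v_s), so v_s = v · (f₁ − f₂)/(f₁ + f₂).
v_s = 1464 × (16.448 − 16.334)/(16.448 + 16.334) = 1464 × 0.114/32.782 ≈ 5.1 m/s.

5.1 m/s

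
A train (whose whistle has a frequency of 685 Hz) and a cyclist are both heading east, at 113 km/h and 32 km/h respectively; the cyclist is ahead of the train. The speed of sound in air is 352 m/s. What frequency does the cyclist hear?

733 Hz

113 km/h = 31.39 m/s; 32 km/h = 8.889 m/s.
The cyclist is ahead, so the train is moving toward it while the cyclist is moving away from the train.
With source approaching and observer receding, f' = f · (v − v_o)/(v − v_s).
f' = 685 × (352 − 8.889)/(352 − 31.39) = 685 × 343.11/320.61 ≈ 733 Hz.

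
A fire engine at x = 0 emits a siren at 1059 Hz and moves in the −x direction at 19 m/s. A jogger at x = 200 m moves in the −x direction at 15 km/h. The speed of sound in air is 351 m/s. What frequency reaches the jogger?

1017 Hz

15 km/h = 4.167 m/s.
The observer lies on the +x side, so the source is heading away from the observer and the observer is heading toward the source.
Both move, so f' = f · (v + v_o)/(v + v_s).
f' = 1059 × (351 + 4.167)/(351 + 19) = 1059 × 355.17/370 ≈ 1017 Hz.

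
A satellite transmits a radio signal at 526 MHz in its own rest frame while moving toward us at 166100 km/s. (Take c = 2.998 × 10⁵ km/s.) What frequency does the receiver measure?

β = v/c = 166100/299800 = 0.5540.
Relativistic Doppler for frequency: f' = f₀ · √((1 + β)/(1 − β)).
f' = 526 × √(1.5540/0.4460) = 526 × 1.86673 ≈ 981.9 MHz.

981.9 MHz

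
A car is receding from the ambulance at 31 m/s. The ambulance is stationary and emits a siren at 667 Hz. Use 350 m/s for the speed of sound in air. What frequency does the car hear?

608 Hz

Only the observer moves, away from the source, so f' = f · (v − v_o)/v.
f' = 667 × (350 − 31)/350 = 667 × 319/350 ≈ 608 Hz.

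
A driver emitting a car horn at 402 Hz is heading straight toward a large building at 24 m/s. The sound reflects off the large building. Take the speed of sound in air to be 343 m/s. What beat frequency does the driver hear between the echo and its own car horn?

60 Hz

The large building receives the sound from a moving source: f₁ = f₀ · v/(v − v_e) = 402 × 343/319 ≈ 432.2 Hz.
On the return leg the driver is a moving observer: f₂ = f₁ · (v + v_e)/v = 432.2 × 367/343 ≈ 462.5 Hz.
Beat against the emitted tone: |f₂ − f₀| = 2v_e·f₀/(v − v_e) = 2 × 24 × 402/319 ≈ 60 Hz.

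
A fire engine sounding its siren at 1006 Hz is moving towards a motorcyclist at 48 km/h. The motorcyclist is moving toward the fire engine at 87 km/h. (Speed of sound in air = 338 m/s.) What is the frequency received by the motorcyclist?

48 km/h = 13.33 m/s; 87 km/h = 24.17 m/s.
With source approaching and observer approaching, f' = f · (v + v_o)/(v − v_s).
f' = 1006 × (338 + 24.17)/(338 − 13.33) = 1006 × 362.17/324.67 ≈ 1122 Hz.

1122 Hz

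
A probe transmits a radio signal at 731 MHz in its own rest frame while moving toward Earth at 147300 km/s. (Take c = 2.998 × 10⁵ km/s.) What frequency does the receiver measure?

β = v/c = 147300/299800 = 0.4913.
Relativistic Doppler for frequency: f' = f₀ · √((1 + β)/(1 − β)).
f' = 731 × √(1.4913/0.5087) = 731 × 1.71225 ≈ 1251.7 MHz.

1251.7 MHz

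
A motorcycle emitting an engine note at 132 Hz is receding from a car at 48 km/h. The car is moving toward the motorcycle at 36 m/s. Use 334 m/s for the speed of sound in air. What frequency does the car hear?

141 Hz

48 km/h = 13.33 m/s.
With source receding and observer approaching, f' = f · (v + v_o)/(v + v_s).
f' = 132 × (334 + 36)/(334 + 13.33) = 132 × 370/347.33 ≈ 141 Hz.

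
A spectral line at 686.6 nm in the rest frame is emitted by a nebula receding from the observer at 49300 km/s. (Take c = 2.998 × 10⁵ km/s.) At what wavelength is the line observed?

810.5 nm

β = v/c = 49300/299800 = 0.1644.
Relativistic Doppler for wavelength: λ' = λ₀ · √((1 + β)/(1 − β)).
λ' = 686.6 × √(1.1644/0.8356) = 686.6 × 1.18051 ≈ 810.5 nm.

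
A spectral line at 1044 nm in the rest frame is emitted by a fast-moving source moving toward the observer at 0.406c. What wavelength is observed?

Relativistic Doppler for wavelength: λ' = λ₀ · √((1 − β)/(1 + β)).
λ' = 1044 × √(0.5940/1.4060) = 1044 × 0.64998 ≈ 678.6 nm.

678.6 nm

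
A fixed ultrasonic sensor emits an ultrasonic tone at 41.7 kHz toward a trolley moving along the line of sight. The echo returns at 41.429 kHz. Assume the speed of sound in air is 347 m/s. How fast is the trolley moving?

Double Doppler shift off a moving reflector: f₂ = f₀ · (v + u)/(v − u) (u > 0 toward emitter).
Rearranging, u = v · (f₂ − f₀)/(f₂ + f₀) = 347 × -0.271/83.129 ≈ -1.13 m/s.
So the trolley is moving at 1.13 m/s away from the emitter.

1.13 m/s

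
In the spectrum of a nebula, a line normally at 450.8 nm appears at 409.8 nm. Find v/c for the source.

λ'/λ₀ = 0.9091 < 1 (blueshift), so the source is approaching.
λ'/λ₀ = √((1 − β)/(1 + β)) for an approaching source ⇒ β = (1 − r²)/(1 + r²) with r = λ'/λ₀.
β = (1 − 0.8264)/(1 + 0.8264) ≈ 0.095.

0.095c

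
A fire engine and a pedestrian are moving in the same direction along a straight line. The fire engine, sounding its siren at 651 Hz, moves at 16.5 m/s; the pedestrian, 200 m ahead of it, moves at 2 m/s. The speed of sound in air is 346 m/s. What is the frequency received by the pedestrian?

The pedestrian is ahead, so the fire engine is moving toward it while the pedestrian is moving away from the fire engine.
Both move, so f' = f · (v − v_o)/(v − v_s).
f' = 651 × (346 − 2)/(346 − 16.5) = 651 × 344/329.5 ≈ 680 Hz.

680 Hz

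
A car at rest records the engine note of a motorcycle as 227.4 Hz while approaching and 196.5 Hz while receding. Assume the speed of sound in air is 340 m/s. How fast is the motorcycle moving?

f₁/f₂ = (v + v_s)/(v − v_s), so v_s = v · (f₁ − f₂)/(f₁ + f₂).
v_s = 340 × (227.4 − 196.5)/(227.4 + 196.5) = 340 × 30.9/423.9 ≈ 24.8 m/s.

24.8 m/s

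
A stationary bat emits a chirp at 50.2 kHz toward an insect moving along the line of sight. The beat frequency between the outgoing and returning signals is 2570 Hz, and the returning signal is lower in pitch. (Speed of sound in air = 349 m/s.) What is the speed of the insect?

9.2 m/s

Double Doppler shift off a moving reflector: f₂ = f₀ · (v + u)/(v − u) (u > 0 toward emitter).
Returning signal is lower, so f₂ = f₀ − Δf = 50200 − 2570 = 47630 Hz.
Rearranging, u = v · (f₂ − f₀)/(f₂ + f₀) = 349 × -2570/97830 ≈ -9.2 m/s.
So the insect is moving at 9.2 m/s away from the emitter.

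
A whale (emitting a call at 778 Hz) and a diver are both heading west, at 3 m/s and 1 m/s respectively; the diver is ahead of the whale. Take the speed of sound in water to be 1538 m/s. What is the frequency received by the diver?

779 Hz

The diver is ahead, so the whale is moving toward it while the diver is moving away from the whale.
Both move, so f' = f · (v − v_o)/(v − v_s).
f' = 778 × (1538 − 1)/(1538 − 3) = 778 × 1537/1535 ≈ 779 Hz.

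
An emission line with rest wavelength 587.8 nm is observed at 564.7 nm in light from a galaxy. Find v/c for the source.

0.040c

λ'/λ₀ = 0.9607 < 1 (blueshift), so the source is approaching.
λ'/λ₀ = √((1 − β)/(1 + β)) for an approaching source ⇒ β = (1 − r²)/(1 + r²) with r = λ'/λ₀.
β = (1 − 0.9229)/(1 + 0.9229) ≈ 0.040.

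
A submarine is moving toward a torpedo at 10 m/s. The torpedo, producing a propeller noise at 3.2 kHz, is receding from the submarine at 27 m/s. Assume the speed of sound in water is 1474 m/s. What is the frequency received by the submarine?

General Doppler shift: f' = f · (v + v_o)/(v + v_s).
f' = 3.2 × (1474 + 10)/(1474 + 27) = 3.2 × 1484/1501 ≈ 3.16 kHz.

3.16 kHz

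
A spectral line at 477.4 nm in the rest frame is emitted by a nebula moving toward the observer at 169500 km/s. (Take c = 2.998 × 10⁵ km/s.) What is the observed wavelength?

251.6 nm

β = v/c = 169500/299800 = 0.5654.
Relativistic Doppler for wavelength: λ' = λ₀ · √((1 − β)/(1 + β)).
λ' = 477.4 × √(0.4346/1.5654) = 477.4 × 0.52692 ≈ 251.6 nm.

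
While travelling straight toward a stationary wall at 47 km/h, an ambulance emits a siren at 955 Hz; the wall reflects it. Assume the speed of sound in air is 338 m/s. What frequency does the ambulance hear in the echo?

1032 Hz

47 km/h = 13.06 m/s.
The wall receives the sound from a moving source: f₁ = f₀ · v/(v − v_e) = 955 × 338/324.94 ≈ 993 Hz.
On the return leg the ambulance is a moving observer: f₂ = f₁ · (v + v_e)/v = 993 × 351.06/338 ≈ 1032 Hz.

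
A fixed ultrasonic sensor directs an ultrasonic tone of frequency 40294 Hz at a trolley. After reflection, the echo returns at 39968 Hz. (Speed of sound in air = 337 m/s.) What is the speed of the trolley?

1.37 m/s

Double Doppler shift off a moving reflector: f₂ = f₀ · (v + u)/(v − u) (u > 0 toward emitter).
Rearranging, u = v · (f₂ − f₀)/(f₂ + f₀) = 337 × -326/80262 ≈ -1.37 m/s.
So the trolley is moving at 1.37 m/s away from the emitter.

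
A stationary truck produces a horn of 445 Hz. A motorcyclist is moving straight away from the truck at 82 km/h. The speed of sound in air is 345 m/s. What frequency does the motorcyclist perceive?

416 Hz

82 km/h = 22.78 m/s.
Only the observer moves, away from the source, so f' = f · (v − v_o)/v.
f' = 445 × (345 − 22.78)/345 = 445 × 322.22/345 ≈ 416 Hz.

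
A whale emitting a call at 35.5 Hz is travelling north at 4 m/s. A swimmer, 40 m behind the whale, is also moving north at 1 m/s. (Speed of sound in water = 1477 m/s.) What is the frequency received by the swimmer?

The swimmer is behind, so the whale is moving away from it while the swimmer is moving toward the whale.
General Doppler shift: f' = f · (v + v_o)/(v + v_s).
f' = 35.5 × (1477 + 1)/(1477 + 4) = 35.5 × 1478/1481 ≈ 35.4 Hz.

35.4 Hz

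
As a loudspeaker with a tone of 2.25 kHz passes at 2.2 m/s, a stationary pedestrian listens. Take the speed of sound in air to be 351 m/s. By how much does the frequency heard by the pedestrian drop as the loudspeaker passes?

Approaching: f₁ = f · v/(v − v_s) = 2.25 × 351/348.8 ≈ 2.2642 kHz.
Receding: f₂ = f · v/(v + v_s) = 2.25 × 351/353.2 ≈ 2.2360 kHz.
Drop: f₁ − f₂ = 2f·v·v_s/(v² − v_s²) = 2 × 2.25 × 351 × 2.2/(351² − 2.2²) ≈ 0.0282 kHz.

0.0282 kHz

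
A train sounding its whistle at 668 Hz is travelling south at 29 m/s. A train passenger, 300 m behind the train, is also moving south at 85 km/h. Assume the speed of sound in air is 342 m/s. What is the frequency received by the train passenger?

658 Hz

85 km/h = 23.61 m/s.
The train passenger is behind, so the train is moving away from it while the train passenger is moving toward the train.
With source receding and observer approaching, f' = f · (v + v_o)/(v + v_s).
f' = 668 × (342 + 23.61)/(342 + 29) = 668 × 365.61/371 ≈ 658 Hz.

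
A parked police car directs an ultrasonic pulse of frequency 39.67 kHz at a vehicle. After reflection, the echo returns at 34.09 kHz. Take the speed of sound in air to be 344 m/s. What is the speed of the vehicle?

26 m/s

Double Doppler shift off a moving reflector: f₂ = f₀ · (v + u)/(v − u) (u > 0 toward emitter).
Rearranging, u = v · (f₂ − f₀)/(f₂ + f₀) = 344 × -5.58/73.76 ≈ -26 m/s.
So the vehicle is moving at 26 m/s away from the emitter.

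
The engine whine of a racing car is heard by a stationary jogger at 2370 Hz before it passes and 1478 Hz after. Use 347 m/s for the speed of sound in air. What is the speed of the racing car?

80 m/s

f₁/f₂ = (v + v_s)/(v − v_s), so v_s = v · (f₁ − f₂)/(f₁ + f₂).
v_s = 347 × (2370 − 1478)/(2370 + 1478) = 347 × 892/3848 ≈ 80 m/s.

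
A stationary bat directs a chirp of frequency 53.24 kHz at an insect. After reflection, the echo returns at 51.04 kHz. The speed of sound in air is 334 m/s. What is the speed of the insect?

7.0 m/s

Double Doppler shift off a moving reflector: f₂ = f₀ · (v + u)/(v − u) (u > 0 toward emitter).
Rearranging, u = v · (f₂ − f₀)/(f₂ + f₀) = 334 × -2.20/104.28 ≈ -7.0 m/s.
So the insect is moving at 7.0 m/s away from the emitter.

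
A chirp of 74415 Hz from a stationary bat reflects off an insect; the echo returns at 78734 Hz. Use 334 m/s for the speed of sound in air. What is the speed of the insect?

Double Doppler shift off a moving reflector: f₂ = f₀ · (v + u)/(v − u) (u > 0 toward emitter).
Rearranging, u = v · (f₂ − f₀)/(f₂ + f₀) = 334 × 4319/153149 ≈ 9.4 m/s.
So the insect is moving at 9.4 m/s toward the emitter.

9.4 m/s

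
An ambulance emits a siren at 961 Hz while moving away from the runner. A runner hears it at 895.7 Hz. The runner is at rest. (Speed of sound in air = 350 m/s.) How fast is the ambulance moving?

26 m/s

f' = f · v/(v + v_s) ⇒ v_s = v · |1 − f/f'|.
v_s = 350 × |1 − 961/895.7| = 350 × 0.0729 ≈ 26 m/s.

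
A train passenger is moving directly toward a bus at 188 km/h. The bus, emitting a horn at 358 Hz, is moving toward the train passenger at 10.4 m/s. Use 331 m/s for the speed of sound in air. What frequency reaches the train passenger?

428 Hz

188 km/h = 52.22 m/s.
With source approaching and observer approaching, f' = f · (v + v_o)/(v − v_s).
f' = 358 × (331 + 52.22)/(331 − 10.4) = 358 × 383.22/320.6 ≈ 428 Hz.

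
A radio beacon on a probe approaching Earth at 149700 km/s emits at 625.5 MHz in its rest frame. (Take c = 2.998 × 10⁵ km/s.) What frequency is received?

β = v/c = 149700/299800 = 0.4993.
Relativistic Doppler for frequency: f' = f₀ · √((1 + β)/(1 − β)).
f' = 625.5 × √(1.4993/0.5007) = 625.5 × 1.73051 ≈ 1082.4 MHz.

1082.4 MHz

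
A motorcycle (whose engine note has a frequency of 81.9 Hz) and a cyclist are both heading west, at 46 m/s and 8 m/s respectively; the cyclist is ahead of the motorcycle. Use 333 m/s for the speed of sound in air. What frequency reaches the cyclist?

The cyclist is ahead, so the motorcycle is moving toward it while the cyclist is moving away from the motorcycle.
With source approaching and observer receding, f' = f · (v − v_o)/(v − v_s).
f' = 81.9 × (333 − 8)/(333 − 46) = 81.9 × 325/287 ≈ 93 Hz.

93 Hz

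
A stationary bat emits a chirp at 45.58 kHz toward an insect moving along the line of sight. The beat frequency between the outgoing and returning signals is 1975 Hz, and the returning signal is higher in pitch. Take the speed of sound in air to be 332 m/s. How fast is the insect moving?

Double Doppler shift off a moving reflector: f₂ = f₀ · (v + u)/(v − u) (u > 0 toward emitter).
Returning signal is higher, so f₂ = f₀ + Δf = 45580 + 1975 = 47555 Hz.
Rearranging, u = v · (f₂ − f₀)/(f₂ + f₀) = 332 × 1975/93135 ≈ 7.0 m/s.
So the insect is moving at 7.0 m/s toward the emitter.

7.0 m/s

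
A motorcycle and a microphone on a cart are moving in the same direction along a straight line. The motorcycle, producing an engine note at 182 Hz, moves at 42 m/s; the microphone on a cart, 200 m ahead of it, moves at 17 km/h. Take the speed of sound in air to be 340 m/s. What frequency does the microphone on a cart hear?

205 Hz

17 km/h = 4.722 m/s.
The microphone on a cart is ahead, so the motorcycle is moving toward it while the microphone on a cart is moving away from the motorcycle.
With source approaching and observer receding, f' = f · (v − v_o)/(v − v_s).
f' = 182 × (340 − 4.722)/(340 − 42) = 182 × 335.28/298 ≈ 205 Hz.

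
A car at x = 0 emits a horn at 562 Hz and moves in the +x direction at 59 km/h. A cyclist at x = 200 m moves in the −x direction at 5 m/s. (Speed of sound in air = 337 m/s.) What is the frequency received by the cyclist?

599 Hz

59 km/h = 16.39 m/s.
The observer lies on the +x side, so the source is heading toward the observer and the observer is heading toward the source.
Both move, so f' = f · (v + v_o)/(v − v_s).
f' = 562 × (337 + 5)/(337 − 16.39) = 562 × 342/320.61 ≈ 599 Hz.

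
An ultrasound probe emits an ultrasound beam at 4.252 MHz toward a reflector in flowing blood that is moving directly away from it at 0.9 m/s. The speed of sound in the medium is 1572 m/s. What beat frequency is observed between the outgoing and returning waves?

4866 Hz

At the reflector in flowing blood (a moving observer), f₁ = f₀ · (v − u)/v = 4.252 × 1571.1/1572 ≈ 4.24957 MHz.
On reflection it acts as a source moving away from the stationary detector: f₂ = f₁ · v/(v + u) = 4.24957 × 1572/1572.9 ≈ 4.24713 MHz.
Beat frequency (with f₀ = 4252000 Hz): |f₂ − f₀| = 2u·f₀/(v + u) = 2 × 0.9 × 4252000/1572.9 ≈ 4866 Hz.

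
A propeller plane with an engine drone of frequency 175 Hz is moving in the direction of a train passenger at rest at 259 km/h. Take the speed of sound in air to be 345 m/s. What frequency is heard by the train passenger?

221 Hz

259 km/h = 71.94 m/s.
Moving source, stationary observer: f' = f · v/(v − v_s) since the source is approaching.
f' = 175 × 345/(345 − 71.94) = 175 × 345/273.1 ≈ 221 Hz.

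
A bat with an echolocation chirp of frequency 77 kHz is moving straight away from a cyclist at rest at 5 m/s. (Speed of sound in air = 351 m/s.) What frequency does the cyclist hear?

Only the source moves, away from the listener, so f' = f · v/(v + v_s).
f' = 77 × 351/(351 + 5) = 77 × 351/356 ≈ 75.9 kHz.

75.9 kHz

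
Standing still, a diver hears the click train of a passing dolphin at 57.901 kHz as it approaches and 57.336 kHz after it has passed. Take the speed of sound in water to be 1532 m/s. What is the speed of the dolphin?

7.5 m/s

f₁/f₂ = (v + v_s)/(v − v_s), so v_s = v · (f₁ − f₂)/(f₁ + f₂).
v_s = 1532 × (57.901 − 57.336)/(57.901 + 57.336) = 1532 × 0.565/115.237 ≈ 7.5 m/s.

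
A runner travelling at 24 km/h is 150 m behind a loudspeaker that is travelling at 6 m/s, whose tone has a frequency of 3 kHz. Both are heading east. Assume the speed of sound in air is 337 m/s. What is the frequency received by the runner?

24 km/h = 6.667 m/s.
The runner is behind, so the loudspeaker is moving away from it while the runner is moving toward the loudspeaker.
Both move, so f' = f · (v + v_o)/(v + v_s).
f' = 3 × (337 + 6.667)/(337 + 6) = 3 × 343.67/343 ≈ 3.01 kHz.

3.01 kHz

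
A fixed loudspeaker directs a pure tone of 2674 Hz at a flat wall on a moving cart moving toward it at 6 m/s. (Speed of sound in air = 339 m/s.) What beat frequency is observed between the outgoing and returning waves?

96 Hz

At the flat wall on a moving cart (a moving observer), f₁ = f₀ · (v + u)/v = 2674 × 345/339 ≈ 2721.3 Hz.
On reflection it acts as a source moving toward the stationary detector: f₂ = f₁ · v/(v − u) = 2721.3 × 339/333 ≈ 2770.4 Hz.
Beat frequency: |f₂ − f₀| = 2u·f₀/(v − u) = 2 × 6 × 2674/333 ≈ 96 Hz.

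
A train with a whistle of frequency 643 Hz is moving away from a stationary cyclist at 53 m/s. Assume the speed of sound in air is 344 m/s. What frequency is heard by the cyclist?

Only the source moves, away from the listener, so f' = f · v/(v + v_s).
f' = 643 × 344/(344 + 53) = 643 × 344/397 ≈ 557 Hz.

557 Hz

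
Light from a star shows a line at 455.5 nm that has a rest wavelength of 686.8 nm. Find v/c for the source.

λ'/λ₀ = 0.6632 < 1 (blueshift), so the source is approaching.
λ'/λ₀ = √((1 − β)/(1 + β)) for an approaching source ⇒ β = (1 − r²)/(1 + r²) with r = λ'/λ₀.
β = (1 − 0.4399)/(1 + 0.4399) ≈ 0.389.

0.389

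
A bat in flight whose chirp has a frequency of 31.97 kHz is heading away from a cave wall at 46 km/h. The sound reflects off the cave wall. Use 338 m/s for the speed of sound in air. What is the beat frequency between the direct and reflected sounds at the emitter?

2329 Hz

46 km/h = 12.78 m/s.
The cave wall receives the sound from a moving source: f₁ = f₀ · v/(v + v_e) = 31.97 × 338/350.78 ≈ 30.81 kHz.
On the return leg the bat in flight is a moving observer: f₂ = f₁ · (v − v_e)/v = 30.81 × 325.22/338 ≈ 29.64 kHz.
Equivalently f₂ = f₀ · (v − v_e)/(v + v_e).
Beat against the emitted tone (with f₀ = 31970 Hz): |f₂ − f₀| = 2v_e·f₀/(v + v_e) = 2 × 12.78 × 31970/350.78 ≈ 2329 Hz.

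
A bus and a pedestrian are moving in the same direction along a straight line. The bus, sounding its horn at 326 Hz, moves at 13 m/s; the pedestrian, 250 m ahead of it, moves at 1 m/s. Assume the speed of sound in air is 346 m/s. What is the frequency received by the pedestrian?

The pedestrian is ahead, so the bus is moving toward it while the pedestrian is moving away from the bus.
General Doppler shift: f' = f · (v − v_o)/(v − v_s).
f' = 326 × (346 − 1)/(346 − 13) = 326 × 345/333 ≈ 338 Hz.

338 Hz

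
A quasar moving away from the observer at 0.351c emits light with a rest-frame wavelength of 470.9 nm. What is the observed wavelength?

679.4 nm

Relativistic Doppler for wavelength: λ' = λ₀ · √((1 + β)/(1 − β)).
λ' = 470.9 × √(1.3510/0.6490) = 470.9 × 1.44280 ≈ 679.4 nm.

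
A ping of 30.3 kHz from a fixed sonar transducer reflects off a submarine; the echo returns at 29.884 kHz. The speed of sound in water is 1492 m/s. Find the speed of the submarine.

Double Doppler shift off a moving reflector: f₂ = f₀ · (v + u)/(v − u) (u > 0 toward emitter).
Rearranging, u = v · (f₂ − f₀)/(f₂ + f₀) = 1492 × -0.416/60.184 ≈ -10.3 m/s.
So the submarine is moving at 10.3 m/s away from the emitter.

10.3 m/s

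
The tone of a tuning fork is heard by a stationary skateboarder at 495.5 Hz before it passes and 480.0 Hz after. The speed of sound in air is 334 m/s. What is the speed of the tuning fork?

f₁/f₂ = (v + v_s)/(v − v_s), so v_s = v · (f₁ − f₂)/(f₁ + f₂).
v_s = 334 × (495.5 − 480.0)/(495.5 + 480.0) = 334 × 15.5/975.5 ≈ 5.3 m/s.

5.3 m/s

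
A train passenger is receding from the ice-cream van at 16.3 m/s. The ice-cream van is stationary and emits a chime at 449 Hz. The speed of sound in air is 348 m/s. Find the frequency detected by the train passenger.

Moving observer, stationary source: f' = f · (v − v_o)/v.
f' = 449 × (348 − 16.3)/348 = 449 × 331.7/348 ≈ 428 Hz.

428 Hz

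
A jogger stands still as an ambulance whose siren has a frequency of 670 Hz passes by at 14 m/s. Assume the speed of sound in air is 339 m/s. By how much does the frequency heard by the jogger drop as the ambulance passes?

55.4 Hz

Approaching: f₁ = f · v/(v − v_s) = 670 × 339/325 ≈ 698.9 Hz.
Receding: f₂ = f · v/(v + v_s) = 670 × 339/353 ≈ 643.4 Hz.
Drop: f₁ − f₂ = 2f·v·v_s/(v² − v_s²) = 2 × 670 × 339 × 14/(339² − 14²) ≈ 55.4 Hz.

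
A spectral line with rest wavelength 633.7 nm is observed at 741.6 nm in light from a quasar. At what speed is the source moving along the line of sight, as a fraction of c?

λ'/λ₀ = 1.1703 > 1 (redshift), so the source is receding.
λ'/λ₀ = √((1 + β)/(1 − β)) for a receding source ⇒ β = (r² − 1)/(r² + 1) with r = λ'/λ₀.
β = (1.3695 − 1)/(1.3695 + 1) ≈ 0.156.

0.156c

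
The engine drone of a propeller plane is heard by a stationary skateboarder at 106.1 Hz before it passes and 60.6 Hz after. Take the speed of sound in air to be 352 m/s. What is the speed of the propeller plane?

f₁/f₂ = (v + v_s)/(v − v_s), so v_s = v · (f₁ − f₂)/(f₁ + f₂).
v_s = 352 × (106.1 − 60.6)/(106.1 + 60.6) = 352 × 45.5/166.7 ≈ 96 m/s.

96 m/s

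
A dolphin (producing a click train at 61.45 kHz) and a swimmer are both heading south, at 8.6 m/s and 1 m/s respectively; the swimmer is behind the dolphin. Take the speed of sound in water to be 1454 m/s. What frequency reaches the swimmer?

61.1 kHz

The swimmer is behind, so the dolphin is moving away from it while the swimmer is moving toward the dolphin.
Both move, so f' = f · (v + v_o)/(v + v_s).
f' = 61.45 × (1454 + 1)/(1454 + 8.6) = 61.45 × 1455/1462.6 ≈ 61.1 kHz.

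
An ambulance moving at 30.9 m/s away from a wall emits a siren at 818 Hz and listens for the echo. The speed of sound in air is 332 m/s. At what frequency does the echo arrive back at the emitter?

The wall receives the sound from a moving source: f₁ = f₀ · v/(v + v_e) = 818 × 332/362.9 ≈ 748 Hz.
On the return leg the ambulance is a moving observer: f₂ = f₁ · (v − v_e)/v = 748 × 301.1/332 ≈ 679 Hz.
Equivalently f₂ = f₀ · (v − v_e)/(v + v_e).

679 Hz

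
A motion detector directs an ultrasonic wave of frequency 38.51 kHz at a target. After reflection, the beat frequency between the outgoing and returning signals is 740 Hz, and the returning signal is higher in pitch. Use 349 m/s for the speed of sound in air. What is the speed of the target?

Double Doppler shift off a moving reflector: f₂ = f₀ · (v + u)/(v − u) (u > 0 toward emitter).
Returning signal is higher, so f₂ = f₀ + Δf = 38510 + 740 = 39250 Hz.
Rearranging, u = v · (f₂ − f₀)/(f₂ + f₀) = 349 × 740/77760 ≈ 3.3 m/s.
So the target is moving at 3.3 m/s toward the emitter.

3.3 m/s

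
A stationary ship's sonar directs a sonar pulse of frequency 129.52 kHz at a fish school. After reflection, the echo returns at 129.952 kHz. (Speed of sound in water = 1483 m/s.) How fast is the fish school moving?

2.47 m/s

Double Doppler shift off a moving reflector: f₂ = f₀ · (v + u)/(v − u) (u > 0 toward emitter).
Rearranging, u = v · (f₂ − f₀)/(f₂ + f₀) = 1483 × 0.432/259.472 ≈ 2.47 m/s.
So the fish school is moving at 2.47 m/s toward the emitter.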